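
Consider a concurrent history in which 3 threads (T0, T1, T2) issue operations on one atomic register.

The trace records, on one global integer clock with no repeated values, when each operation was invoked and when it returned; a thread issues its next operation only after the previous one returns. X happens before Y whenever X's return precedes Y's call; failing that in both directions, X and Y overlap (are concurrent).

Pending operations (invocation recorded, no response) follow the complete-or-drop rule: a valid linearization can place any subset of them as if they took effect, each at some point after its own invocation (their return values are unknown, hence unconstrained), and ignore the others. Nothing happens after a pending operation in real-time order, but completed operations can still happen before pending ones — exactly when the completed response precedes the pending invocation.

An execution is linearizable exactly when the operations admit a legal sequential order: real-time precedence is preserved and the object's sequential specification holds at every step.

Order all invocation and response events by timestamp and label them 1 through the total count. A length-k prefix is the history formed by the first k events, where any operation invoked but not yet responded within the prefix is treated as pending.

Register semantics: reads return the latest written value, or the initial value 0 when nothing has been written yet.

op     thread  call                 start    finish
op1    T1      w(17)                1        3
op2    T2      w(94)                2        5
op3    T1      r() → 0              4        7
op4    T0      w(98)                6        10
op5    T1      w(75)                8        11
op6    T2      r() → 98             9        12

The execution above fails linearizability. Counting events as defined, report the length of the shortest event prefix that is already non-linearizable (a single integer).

events 1..6 are still linearizable — one witness is op1, op2:
1. op1 w(17), leaving value 17
2. op2 w(94), leaving value 94
adding event 7 (op3 responds at 7) leaves no legal real-time order
include/drop combinations of the 1 pending operation (op4) were all tried; none helps
sample order op1, op2, op3 (pending dropped) stalls at step 3 — op3 r() → 0 has no legal effect
sample order op1, op3, op2 (pending dropped) stalls at step 2 — op3 r() → 0 has no legal effect

7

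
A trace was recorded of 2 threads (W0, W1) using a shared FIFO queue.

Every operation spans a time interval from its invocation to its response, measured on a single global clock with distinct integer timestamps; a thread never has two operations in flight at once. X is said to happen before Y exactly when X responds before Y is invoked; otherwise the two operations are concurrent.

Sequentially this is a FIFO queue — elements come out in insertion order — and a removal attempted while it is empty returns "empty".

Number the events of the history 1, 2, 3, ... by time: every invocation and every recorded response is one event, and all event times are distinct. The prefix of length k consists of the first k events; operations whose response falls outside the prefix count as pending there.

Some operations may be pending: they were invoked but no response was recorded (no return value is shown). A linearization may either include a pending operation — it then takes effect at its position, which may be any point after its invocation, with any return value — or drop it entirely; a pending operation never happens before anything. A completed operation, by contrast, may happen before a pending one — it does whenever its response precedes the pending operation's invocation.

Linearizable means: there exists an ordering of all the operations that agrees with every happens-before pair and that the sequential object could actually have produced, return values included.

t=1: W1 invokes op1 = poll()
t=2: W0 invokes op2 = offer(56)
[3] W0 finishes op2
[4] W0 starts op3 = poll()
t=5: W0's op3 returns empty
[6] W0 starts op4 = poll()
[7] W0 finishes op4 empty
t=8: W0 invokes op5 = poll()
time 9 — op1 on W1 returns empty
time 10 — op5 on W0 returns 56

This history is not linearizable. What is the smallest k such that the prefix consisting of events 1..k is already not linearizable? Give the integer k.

9

one valid order for events 1..8 is op2, op1, op3, op4:
step 1: op2 offer(56) — queue <56>
step 2: op1 poll() (pending, included) — queue <>
step 3: op3 poll() → empty — queue <>
step 4: op4 poll() → empty — queue <>
once event 9 joins (op1's response, time 9), exhaustive search finds no witness
every completion of the 1 pending operation (op5) was checked; none linearizes
sample order op1, op2, op3, op4 (pending dropped) stalls at step 3 — op3 poll() → empty has no legal effect
sample order op2, op1, op3, op4 (pending dropped) stalls at step 2 — op1 poll() → empty has no legal effect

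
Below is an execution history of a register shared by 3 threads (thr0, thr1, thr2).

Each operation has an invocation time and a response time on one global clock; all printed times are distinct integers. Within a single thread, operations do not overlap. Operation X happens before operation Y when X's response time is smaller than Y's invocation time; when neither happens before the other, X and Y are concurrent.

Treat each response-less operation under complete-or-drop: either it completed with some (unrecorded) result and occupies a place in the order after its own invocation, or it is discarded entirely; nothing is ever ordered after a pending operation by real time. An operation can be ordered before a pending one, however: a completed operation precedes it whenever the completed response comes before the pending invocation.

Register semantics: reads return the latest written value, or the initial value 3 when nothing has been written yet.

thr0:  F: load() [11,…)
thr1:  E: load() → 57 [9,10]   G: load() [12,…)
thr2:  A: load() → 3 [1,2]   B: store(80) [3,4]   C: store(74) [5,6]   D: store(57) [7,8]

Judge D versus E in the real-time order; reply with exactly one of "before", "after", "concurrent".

D spans [7,8], E spans [9,10]
resp(D)=8 < inv(E)=9

before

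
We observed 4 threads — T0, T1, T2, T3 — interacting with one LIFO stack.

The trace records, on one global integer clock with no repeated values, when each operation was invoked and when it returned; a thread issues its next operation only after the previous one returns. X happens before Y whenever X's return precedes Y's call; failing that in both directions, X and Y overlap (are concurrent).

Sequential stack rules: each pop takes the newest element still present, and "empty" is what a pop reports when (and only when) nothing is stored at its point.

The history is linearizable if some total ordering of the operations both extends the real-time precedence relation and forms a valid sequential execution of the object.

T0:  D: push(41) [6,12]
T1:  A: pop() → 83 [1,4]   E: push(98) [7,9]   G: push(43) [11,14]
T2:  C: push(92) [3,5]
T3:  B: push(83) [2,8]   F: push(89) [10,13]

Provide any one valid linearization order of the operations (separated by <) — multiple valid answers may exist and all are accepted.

B < A < C < D < E < F < G

1. B push(83), leaving stack <83>
2. A pop() → 83, leaving stack <>
3. C push(92), leaving stack <92>
4. D push(41), leaving stack <92,41>
5. E push(98), leaving stack <92,41,98>
6. F push(89), leaving stack <92,41,98,89>
7. G push(43), leaving stack <92,41,98,89,43>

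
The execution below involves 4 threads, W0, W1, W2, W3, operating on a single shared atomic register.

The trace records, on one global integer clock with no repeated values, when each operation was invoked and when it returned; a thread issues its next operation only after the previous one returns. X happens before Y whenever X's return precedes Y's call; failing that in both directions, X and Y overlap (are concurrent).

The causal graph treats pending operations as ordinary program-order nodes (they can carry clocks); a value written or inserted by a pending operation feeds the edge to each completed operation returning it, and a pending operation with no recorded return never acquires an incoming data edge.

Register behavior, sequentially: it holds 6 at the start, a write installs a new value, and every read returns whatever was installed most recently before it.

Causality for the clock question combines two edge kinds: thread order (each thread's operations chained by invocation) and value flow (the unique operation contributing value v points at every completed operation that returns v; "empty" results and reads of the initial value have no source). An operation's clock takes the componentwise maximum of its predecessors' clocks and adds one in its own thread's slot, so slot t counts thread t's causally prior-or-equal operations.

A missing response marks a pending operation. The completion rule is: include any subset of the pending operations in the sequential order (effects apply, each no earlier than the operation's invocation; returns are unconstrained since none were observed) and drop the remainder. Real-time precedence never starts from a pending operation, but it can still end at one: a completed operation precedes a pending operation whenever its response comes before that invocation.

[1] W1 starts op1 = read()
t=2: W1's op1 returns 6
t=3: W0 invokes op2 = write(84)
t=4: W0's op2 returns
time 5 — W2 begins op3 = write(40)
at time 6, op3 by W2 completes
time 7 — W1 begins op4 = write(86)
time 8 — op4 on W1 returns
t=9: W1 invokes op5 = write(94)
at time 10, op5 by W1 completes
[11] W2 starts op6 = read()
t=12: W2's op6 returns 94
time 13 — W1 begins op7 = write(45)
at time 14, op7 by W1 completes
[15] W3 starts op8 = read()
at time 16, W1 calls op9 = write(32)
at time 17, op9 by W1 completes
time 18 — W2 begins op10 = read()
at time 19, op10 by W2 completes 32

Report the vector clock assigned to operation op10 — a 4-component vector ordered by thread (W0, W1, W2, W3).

op8, invoked 15, has no incoming edges; only W3's bump applies → (0, 0, 0, 1)
op3, invoked 5, has no incoming edges; only W2's bump applies → (0, 0, 1, 0)
op1, invoked 1, has no incoming edges; only W1's bump applies → (0, 1, 0, 0)
op2, invoked 3, has no incoming edges; only W0's bump applies → (1, 0, 0, 0)
from VC(op1)=(0, 1, 0, 0), op4 (invoked 7) maxes components and bumps W1 → (0, 2, 0, 0)
from VC(op4)=(0, 2, 0, 0), op5 (invoked 9) maxes components and bumps W1 → (0, 3, 0, 0)
from VC(op5)=(0, 3, 0, 0), op7 (invoked 13) maxes components and bumps W1 → (0, 4, 0, 0)
from VC(op3)=(0, 0, 1, 0), VC(op5)=(0, 3, 0, 0), op6 (invoked 11) maxes components and bumps W2 → (0, 3, 2, 0)
from VC(op7)=(0, 4, 0, 0), op9 (invoked 16) maxes components and bumps W1 → (0, 5, 0, 0)
from VC(op6)=(0, 3, 2, 0), VC(op9)=(0, 5, 0, 0), op10 (invoked 18) maxes components and bumps W2 → (0, 5, 3, 0)
target: VC(op10) = (0, 5, 3, 0)

(0, 5, 3, 0)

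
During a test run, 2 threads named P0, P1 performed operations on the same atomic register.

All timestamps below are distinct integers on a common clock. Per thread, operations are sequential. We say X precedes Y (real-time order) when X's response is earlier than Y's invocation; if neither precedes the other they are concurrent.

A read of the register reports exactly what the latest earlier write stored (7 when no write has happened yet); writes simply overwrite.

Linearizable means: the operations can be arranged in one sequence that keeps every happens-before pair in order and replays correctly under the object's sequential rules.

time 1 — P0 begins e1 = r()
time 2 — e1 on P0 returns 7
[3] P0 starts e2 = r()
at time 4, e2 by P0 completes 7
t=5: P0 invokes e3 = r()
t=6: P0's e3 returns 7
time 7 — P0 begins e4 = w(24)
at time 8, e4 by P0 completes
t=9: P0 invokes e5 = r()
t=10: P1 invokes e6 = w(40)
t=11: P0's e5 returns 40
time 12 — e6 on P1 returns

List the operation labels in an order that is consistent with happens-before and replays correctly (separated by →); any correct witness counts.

e1 → e2 → e3 → e4 → e6 → e5

step 1: e1 r() → 7 — value 7
step 2: e2 r() → 7 — value 7
step 3: e3 r() → 7 — value 7
step 4: e4 w(24) — value 24
step 5: e6 w(40) — value 40
step 6: e5 r() → 40 — value 40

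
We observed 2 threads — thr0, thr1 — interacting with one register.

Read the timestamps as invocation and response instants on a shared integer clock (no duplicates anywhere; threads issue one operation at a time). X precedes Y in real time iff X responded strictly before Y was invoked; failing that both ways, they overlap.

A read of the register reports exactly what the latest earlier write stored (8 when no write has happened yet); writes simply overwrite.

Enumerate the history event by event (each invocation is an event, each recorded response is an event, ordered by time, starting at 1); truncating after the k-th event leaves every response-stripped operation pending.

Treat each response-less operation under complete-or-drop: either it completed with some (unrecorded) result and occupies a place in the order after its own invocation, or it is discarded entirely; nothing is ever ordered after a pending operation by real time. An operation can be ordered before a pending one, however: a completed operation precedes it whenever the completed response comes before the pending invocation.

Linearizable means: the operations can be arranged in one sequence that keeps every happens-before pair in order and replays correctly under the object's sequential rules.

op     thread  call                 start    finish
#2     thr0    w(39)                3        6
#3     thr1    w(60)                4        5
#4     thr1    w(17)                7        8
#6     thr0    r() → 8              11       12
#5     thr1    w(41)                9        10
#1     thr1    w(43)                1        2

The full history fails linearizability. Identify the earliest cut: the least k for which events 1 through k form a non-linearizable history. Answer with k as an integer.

events 1..11 are linearizable; a witness order is #1, #2, #3, #4, #5:
after step 1 (#1 w(43)): value 43
after step 2 (#2 w(39)): value 39
after step 3 (#3 w(60)): value 60
after step 4 (#4 w(17)): value 17
after step 5 (#5 w(41)): value 41
include event 12 — #6 responding at 12 — and every candidate order breaks
for example #1, #2, #3, #4, #5, #6 fails at step 6: #6 r() → 8 is not legal there
for example #1, #3, #2, #4, #5, #6 fails at step 6: #6 r() → 8 is not legal there

12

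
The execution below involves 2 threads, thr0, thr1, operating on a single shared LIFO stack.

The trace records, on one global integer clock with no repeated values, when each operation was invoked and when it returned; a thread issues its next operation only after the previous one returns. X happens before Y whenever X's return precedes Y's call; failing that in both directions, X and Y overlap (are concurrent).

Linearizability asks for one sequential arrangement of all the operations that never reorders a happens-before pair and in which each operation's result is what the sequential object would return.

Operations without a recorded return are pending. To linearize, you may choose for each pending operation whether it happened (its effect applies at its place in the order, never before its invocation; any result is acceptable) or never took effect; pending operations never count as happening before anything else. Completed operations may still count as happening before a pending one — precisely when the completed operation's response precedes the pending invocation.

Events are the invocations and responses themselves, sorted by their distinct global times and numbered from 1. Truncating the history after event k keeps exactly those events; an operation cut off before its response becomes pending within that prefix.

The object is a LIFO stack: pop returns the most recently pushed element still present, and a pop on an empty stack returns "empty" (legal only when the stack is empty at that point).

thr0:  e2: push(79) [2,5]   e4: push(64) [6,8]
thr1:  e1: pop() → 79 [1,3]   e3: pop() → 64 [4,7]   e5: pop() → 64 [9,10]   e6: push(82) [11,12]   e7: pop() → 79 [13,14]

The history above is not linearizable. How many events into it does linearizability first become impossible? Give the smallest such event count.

one valid order for events 1..9 is e2, e1, e4, e3:
after step 1 (e2 push(79)): stack <79>
after step 2 (e1 pop() → 79): stack <>
after step 3 (e4 push(64)): stack <64>
after step 4 (e3 pop() → 64): stack <>
once event 10 joins (e5's response, time 10), exhaustive search finds no witness
sample order e1, e2, e3, e4, e5 stalls at step 1 — e1 pop() → 79 has no legal effect
sample order e1, e2, e4, e3, e5 stalls at step 1 — e1 pop() → 79 has no legal effect

10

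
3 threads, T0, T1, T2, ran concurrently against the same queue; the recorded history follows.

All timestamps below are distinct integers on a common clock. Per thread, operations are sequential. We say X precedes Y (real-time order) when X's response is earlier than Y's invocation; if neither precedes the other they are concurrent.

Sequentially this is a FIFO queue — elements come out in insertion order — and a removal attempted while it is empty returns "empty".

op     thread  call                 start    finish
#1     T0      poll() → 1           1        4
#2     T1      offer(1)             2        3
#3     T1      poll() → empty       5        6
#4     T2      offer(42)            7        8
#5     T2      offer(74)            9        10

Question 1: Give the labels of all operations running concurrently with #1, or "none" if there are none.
#2

overlap test against #1 [1,4]: concurrent iff the interval meets 1..4
#2 [2,3]: concurrent
#3 [5,6]: after
#4 [7,8]: after
#5 [9,10]: after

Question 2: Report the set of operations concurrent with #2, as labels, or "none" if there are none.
#1

#2 spans [2,3]: anything still running between times 2 and 3 counts as concurrent
#1 [1,4]: concurrent
#3 [5,6]: after
#4 [7,8]: after
#5 [9,10]: after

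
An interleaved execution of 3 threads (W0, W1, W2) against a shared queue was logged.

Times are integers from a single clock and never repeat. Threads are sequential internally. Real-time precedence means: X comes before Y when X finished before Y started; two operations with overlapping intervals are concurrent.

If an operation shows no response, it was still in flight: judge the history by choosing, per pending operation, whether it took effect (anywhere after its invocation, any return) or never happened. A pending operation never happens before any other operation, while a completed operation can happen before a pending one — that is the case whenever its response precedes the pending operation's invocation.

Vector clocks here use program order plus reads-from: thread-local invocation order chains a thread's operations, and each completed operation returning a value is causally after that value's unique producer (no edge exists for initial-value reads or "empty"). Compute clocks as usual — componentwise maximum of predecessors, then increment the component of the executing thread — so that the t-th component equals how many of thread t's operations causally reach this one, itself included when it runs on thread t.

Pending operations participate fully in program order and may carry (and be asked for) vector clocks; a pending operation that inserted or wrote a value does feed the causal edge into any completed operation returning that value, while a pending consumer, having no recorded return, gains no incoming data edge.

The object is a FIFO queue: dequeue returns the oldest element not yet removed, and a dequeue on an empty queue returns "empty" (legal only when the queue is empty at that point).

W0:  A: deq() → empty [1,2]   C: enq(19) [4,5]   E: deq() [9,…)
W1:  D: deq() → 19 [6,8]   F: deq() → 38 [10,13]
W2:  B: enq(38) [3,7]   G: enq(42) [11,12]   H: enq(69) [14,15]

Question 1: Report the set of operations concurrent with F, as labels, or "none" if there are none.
F spans [10,13]: anything still running between times 10 and 13 counts as concurrent
A [1,2]: before
B [3,7]: before
C [4,5]: before
D [6,8]: before
E [9,…): concurrent
G [11,12]: concurrent
H [14,15]: after

E, G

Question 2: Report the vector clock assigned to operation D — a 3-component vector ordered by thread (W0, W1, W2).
no predecessors for B (invoked 3): W2 increments from zero → (0, 0, 1)
no predecessors for A (invoked 1): W0 increments from zero → (1, 0, 0)
merge at G (invoked 11): VC(B)=(0, 0, 1), own-thread bump on W2 → (0, 0, 2)
merge at C (invoked 4): VC(A)=(1, 0, 0), own-thread bump on W0 → (2, 0, 0)
merge at H (invoked 14): VC(G)=(0, 0, 2), own-thread bump on W2 → (0, 0, 3)
merge at D (invoked 6): VC(C)=(2, 0, 0), own-thread bump on W1 → (2, 1, 0)
merge at E (invoked 9): VC(C)=(2, 0, 0), own-thread bump on W0 → (3, 0, 0)
merge at F (invoked 10): VC(B)=(0, 0, 1), VC(D)=(2, 1, 0), own-thread bump on W1 → (2, 2, 1)
target: VC(D) = (2, 1, 0)

(2, 1, 0)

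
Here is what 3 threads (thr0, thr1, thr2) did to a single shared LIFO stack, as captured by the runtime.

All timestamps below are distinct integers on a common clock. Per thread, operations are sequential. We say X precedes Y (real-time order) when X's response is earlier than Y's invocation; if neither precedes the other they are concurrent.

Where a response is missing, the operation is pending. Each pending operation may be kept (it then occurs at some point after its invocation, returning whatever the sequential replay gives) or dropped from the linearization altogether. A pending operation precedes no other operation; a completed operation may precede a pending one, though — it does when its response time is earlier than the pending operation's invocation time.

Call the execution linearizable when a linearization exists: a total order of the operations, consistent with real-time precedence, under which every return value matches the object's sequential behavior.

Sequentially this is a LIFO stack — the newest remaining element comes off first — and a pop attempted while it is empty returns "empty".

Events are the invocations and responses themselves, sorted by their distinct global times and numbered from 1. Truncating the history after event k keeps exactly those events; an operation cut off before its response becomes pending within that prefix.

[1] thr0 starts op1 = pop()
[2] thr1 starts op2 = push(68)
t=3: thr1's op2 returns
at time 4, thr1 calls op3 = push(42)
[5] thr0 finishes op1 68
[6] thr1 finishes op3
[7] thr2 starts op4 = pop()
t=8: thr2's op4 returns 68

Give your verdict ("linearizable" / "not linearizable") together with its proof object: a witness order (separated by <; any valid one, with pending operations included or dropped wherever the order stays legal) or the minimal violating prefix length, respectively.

the violation lands at event 8, op4's response at time 8: events 1..7 linearize, events 1..8 do not
no legal order exists: 3 real-time-consistent candidates over 4 completed LIFO stack operations, all rejected
for example op1, op2, op3, op4 fails at step 1: op1 pop() → 68 is not legal there
for example op2, op1, op3, op4 fails at step 4: op4 pop() → 68 is not legal there

not linearizable — minimal violating prefix: 8 events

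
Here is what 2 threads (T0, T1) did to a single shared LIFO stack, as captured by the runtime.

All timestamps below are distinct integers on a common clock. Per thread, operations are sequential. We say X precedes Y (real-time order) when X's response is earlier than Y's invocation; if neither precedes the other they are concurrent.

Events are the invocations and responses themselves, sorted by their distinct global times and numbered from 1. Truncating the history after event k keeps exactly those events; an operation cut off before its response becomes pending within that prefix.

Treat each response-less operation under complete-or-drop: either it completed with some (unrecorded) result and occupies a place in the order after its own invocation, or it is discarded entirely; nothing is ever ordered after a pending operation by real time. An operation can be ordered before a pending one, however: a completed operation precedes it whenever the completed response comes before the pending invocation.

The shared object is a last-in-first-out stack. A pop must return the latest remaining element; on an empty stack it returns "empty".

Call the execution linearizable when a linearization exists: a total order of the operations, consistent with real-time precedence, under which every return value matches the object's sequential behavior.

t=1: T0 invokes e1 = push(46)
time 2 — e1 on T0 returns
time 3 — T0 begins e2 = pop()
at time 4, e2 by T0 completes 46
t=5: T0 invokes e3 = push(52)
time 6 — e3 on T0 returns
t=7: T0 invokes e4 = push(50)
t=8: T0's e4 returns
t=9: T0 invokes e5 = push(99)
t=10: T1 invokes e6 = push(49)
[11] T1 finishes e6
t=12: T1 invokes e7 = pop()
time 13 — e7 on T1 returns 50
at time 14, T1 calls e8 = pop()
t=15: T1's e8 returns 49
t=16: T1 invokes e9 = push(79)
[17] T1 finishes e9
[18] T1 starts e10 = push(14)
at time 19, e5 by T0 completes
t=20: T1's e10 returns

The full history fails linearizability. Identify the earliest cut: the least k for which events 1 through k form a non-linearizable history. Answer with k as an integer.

events 1..12 are still linearizable — one witness is e1, e2, e3, e4, e5, e6:
after step 1 (e1 push(46)): stack <46>
after step 2 (e2 pop() → 46): stack <>
after step 3 (e3 push(52)): stack <52>
after step 4 (e4 push(50)): stack <52,50>
after step 5 (e5 push(99) (pending, included)): stack <52,50,99>
after step 6 (e6 push(49)): stack <52,50,99,49>
include event 13 — e7 responding at 13 — and every candidate order breaks
no escape via the 1 pending operation (e5): every completion choice fails
one such order, e1, e2, e3, e4, e6, e7 (pending dropped), breaks at step 6 where e7 pop() → 50 is illegal

13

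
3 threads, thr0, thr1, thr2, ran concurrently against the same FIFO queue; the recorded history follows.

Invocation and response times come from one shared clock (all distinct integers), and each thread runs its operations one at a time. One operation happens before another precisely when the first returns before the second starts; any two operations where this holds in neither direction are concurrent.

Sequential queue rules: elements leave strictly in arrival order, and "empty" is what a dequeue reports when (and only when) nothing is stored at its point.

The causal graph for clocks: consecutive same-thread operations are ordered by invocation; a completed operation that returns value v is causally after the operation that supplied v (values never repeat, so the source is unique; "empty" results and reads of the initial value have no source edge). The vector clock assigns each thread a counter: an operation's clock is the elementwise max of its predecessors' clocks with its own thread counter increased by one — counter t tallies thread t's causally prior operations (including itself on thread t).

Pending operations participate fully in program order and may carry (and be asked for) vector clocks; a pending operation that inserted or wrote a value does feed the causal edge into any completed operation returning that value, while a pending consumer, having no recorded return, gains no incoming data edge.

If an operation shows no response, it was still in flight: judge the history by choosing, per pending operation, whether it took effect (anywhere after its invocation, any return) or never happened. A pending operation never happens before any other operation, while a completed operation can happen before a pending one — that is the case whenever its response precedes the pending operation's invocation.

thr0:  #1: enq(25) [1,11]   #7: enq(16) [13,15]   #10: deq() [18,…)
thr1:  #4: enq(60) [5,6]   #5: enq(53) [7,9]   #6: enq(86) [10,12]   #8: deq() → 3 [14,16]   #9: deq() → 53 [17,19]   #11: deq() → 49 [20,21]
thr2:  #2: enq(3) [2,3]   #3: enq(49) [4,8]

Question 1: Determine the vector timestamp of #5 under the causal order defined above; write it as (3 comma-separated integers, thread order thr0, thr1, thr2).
(0, 2, 0)

#2, invoked 2, has no incoming edges; only thr2's bump applies → (0, 0, 1)
#4, invoked 5, has no incoming edges; only thr1's bump applies → (0, 1, 0)
#1, invoked 1, has no incoming edges; only thr0's bump applies → (1, 0, 0)
from VC(#2)=(0, 0, 1), #3 (invoked 4) maxes components and bumps thr2 → (0, 0, 2)
from VC(#4)=(0, 1, 0), #5 (invoked 7) maxes components and bumps thr1 → (0, 2, 0)
from VC(#1)=(1, 0, 0), #7 (invoked 13) maxes components and bumps thr0 → (2, 0, 0)
from VC(#5)=(0, 2, 0), #6 (invoked 10) maxes components and bumps thr1 → (0, 3, 0)
from VC(#7)=(2, 0, 0), #10 (invoked 18) maxes components and bumps thr0 → (3, 0, 0)
from VC(#2)=(0, 0, 1), VC(#6)=(0, 3, 0), #8 (invoked 14) maxes components and bumps thr1 → (0, 4, 1)
from VC(#5)=(0, 2, 0), VC(#8)=(0, 4, 1), #9 (invoked 17) maxes components and bumps thr1 → (0, 5, 1)
from VC(#3)=(0, 0, 2), VC(#9)=(0, 5, 1), #11 (invoked 20) maxes components and bumps thr1 → (0, 6, 2)
target: VC(#5) = (0, 2, 0)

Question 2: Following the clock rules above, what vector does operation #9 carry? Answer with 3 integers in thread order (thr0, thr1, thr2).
(0, 5, 1)

invoked at 2, #2 has no predecessors; its own thr2 bump gives (0, 0, 1)
invoked at 5, #4 has no predecessors; its own thr1 bump gives (0, 1, 0)
invoked at 1, #1 has no predecessors; its own thr0 bump gives (1, 0, 0)
VC(#3, invoked at 4): max of VC(#2)=(0, 0, 1), then +1 on thread thr2 → (0, 0, 2)
VC(#5, invoked at 7): max of VC(#4)=(0, 1, 0), then +1 on thread thr1 → (0, 2, 0)
VC(#7, invoked at 13): max of VC(#1)=(1, 0, 0), then +1 on thread thr0 → (2, 0, 0)
VC(#6, invoked at 10): max of VC(#5)=(0, 2, 0), then +1 on thread thr1 → (0, 3, 0)
VC(#10, invoked at 18): max of VC(#7)=(2, 0, 0), then +1 on thread thr0 → (3, 0, 0)
VC(#8, invoked at 14): max of VC(#2)=(0, 0, 1), VC(#6)=(0, 3, 0), then +1 on thread thr1 → (0, 4, 1)
VC(#9, invoked at 17): max of VC(#5)=(0, 2, 0), VC(#8)=(0, 4, 1), then +1 on thread thr1 → (0, 5, 1)
VC(#11, invoked at 20): max of VC(#3)=(0, 0, 2), VC(#9)=(0, 5, 1), then +1 on thread thr1 → (0, 6, 2)
target: VC(#9) = (0, 5, 1)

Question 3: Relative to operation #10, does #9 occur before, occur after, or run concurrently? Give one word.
concurrent

#9 spans [17,19], #10 spans [18,…)
the intervals overlap in both directions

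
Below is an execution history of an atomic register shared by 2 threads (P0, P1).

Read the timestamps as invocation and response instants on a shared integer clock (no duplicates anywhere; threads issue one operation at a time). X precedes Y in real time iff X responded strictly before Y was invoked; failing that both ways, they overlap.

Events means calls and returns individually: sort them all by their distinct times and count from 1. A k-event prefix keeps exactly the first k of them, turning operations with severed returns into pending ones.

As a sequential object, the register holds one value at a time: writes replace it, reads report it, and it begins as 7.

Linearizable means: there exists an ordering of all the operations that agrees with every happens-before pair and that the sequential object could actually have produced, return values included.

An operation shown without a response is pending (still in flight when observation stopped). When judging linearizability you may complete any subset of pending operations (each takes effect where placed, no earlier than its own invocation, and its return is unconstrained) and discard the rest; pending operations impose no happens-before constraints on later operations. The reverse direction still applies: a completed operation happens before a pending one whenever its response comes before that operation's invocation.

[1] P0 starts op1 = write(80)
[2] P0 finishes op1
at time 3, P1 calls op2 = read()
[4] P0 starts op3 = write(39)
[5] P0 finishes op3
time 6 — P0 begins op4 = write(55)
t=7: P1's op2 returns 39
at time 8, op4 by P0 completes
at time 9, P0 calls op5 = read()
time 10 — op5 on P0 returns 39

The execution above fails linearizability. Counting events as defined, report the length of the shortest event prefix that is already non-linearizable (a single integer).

10

events 1..9 are still linearizable — one witness is op1, op3, op2, op4:
step 1: op1 write(80) — value 80
step 2: op3 write(39) — value 39
step 3: op2 read() → 39 — value 39
step 4: op4 write(55) — value 55
at event 10 (op5's time-10 response) nothing linearizes any more
one such order, op1, op2, op3, op4, op5, breaks at step 2 where op2 read() → 39 is illegal
one such order, op1, op3, op2, op4, op5, breaks at step 5 where op5 read() → 39 is illegal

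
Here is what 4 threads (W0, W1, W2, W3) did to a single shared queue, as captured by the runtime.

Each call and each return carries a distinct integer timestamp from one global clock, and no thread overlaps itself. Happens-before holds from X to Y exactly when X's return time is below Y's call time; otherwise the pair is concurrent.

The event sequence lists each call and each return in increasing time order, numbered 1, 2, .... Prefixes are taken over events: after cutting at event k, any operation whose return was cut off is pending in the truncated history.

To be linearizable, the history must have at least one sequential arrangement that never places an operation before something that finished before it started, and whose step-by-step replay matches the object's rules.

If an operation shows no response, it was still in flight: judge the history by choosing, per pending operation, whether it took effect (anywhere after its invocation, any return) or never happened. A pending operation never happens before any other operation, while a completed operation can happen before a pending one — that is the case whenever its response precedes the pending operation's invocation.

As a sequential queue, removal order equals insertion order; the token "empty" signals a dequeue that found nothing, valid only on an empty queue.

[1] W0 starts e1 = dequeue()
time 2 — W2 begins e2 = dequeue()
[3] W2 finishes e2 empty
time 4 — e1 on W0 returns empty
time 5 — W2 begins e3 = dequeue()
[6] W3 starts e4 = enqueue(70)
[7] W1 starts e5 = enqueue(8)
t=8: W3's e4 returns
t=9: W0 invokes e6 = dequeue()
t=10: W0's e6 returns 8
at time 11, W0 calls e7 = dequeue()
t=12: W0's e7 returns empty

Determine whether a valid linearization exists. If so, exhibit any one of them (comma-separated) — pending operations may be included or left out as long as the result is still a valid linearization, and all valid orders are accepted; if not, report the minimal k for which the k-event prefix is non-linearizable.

linearizable — witness: e1, e2, e4, e3, e5, e6, e7

step 1: e1 dequeue() → empty — queue <>
step 2: e2 dequeue() → empty — queue <>
step 3: e4 enqueue(70) — queue <70>
step 4: e3 dequeue() (pending, included) — queue <>
step 5: e5 enqueue(8) (pending, included) — queue <8>
step 6: e6 dequeue() → 8 — queue <>
step 7: e7 dequeue() → empty — queue <>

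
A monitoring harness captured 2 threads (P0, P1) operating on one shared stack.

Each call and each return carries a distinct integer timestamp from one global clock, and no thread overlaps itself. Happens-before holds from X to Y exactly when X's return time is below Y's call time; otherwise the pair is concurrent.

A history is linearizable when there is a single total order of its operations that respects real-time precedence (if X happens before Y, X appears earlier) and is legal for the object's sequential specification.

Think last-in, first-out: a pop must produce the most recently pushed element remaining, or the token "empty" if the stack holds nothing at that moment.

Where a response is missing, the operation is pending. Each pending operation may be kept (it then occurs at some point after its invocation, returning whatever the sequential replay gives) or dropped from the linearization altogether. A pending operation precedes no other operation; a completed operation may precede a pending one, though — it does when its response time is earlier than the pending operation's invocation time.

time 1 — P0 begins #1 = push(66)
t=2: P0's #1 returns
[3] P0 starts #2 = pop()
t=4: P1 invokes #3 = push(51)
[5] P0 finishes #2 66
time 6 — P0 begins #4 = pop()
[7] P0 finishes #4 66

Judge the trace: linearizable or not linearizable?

not linearizable

the violation lands at event 7, #4's response at time 7: events 1..6 linearize, events 1..7 do not
the sole real-time-consistent order of 3 completed operations fails the stack replay
including or dropping the 1 pending operation (#3) in any combination fails
for example #1, #2, #4 (pending dropped) fails at step 3: #4 pop() → 66 is not legal there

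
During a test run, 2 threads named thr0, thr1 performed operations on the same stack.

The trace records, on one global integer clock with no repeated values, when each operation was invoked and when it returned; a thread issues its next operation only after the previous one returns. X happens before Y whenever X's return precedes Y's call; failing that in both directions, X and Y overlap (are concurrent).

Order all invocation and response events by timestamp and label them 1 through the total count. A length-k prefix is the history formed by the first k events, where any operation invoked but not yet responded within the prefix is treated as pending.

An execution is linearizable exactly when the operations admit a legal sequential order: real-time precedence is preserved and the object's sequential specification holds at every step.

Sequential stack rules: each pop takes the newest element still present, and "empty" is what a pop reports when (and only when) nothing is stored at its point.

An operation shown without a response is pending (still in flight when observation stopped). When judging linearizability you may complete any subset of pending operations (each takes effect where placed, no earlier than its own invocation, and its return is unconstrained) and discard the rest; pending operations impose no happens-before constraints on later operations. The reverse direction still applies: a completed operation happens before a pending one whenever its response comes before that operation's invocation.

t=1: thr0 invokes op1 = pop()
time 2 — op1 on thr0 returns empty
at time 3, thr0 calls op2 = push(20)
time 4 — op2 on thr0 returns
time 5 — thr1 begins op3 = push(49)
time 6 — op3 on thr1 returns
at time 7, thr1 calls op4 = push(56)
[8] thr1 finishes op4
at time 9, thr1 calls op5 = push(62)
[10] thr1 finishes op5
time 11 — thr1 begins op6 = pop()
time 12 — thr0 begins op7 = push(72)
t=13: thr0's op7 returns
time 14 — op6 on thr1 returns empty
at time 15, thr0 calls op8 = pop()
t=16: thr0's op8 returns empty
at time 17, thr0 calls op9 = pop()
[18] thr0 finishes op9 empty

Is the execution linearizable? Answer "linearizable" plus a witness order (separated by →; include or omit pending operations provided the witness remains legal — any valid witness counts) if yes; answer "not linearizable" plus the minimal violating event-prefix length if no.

already the first 14 events (up to op6's response at time 14) admit no linearization; the first 13 still do
the 7 completed operations admit 2 real-time orders; each fails the stack replay
sample order op1, op2, op3, op4, op5, op6, op7 stalls at step 6 — op6 pop() → empty has no legal effect
sample order op1, op2, op3, op4, op5, op7, op6 stalls at step 7 — op6 pop() → empty has no legal effect

not linearizable — minimal violating prefix: 14 events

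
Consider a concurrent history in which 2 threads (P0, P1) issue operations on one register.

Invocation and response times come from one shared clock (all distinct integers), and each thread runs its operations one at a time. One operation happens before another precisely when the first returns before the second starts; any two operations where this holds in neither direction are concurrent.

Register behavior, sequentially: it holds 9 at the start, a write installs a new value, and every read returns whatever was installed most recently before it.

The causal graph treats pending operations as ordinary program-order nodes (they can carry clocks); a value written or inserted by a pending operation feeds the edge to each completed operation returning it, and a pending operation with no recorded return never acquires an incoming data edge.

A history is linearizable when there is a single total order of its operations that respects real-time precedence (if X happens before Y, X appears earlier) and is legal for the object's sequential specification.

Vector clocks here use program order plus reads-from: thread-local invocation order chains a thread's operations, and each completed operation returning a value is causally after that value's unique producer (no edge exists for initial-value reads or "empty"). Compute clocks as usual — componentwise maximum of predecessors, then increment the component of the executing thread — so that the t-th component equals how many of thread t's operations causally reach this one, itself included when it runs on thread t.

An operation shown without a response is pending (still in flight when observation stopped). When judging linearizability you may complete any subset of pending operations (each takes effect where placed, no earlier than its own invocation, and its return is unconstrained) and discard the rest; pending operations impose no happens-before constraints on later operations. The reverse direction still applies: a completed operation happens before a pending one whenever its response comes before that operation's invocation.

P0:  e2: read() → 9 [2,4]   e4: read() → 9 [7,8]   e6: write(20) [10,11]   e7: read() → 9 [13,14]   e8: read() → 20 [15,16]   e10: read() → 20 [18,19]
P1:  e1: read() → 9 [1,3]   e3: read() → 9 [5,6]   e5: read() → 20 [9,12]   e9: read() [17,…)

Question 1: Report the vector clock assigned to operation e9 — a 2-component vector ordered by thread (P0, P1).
Answer: (3, 4)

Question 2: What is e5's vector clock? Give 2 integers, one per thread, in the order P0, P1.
Answer: (3, 3)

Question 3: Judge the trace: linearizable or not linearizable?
already the first 14 events (up to e7's response at time 14) admit no linearization; the first 13 still do
the 7 completed operations admit 4 real-time orders; each fails the register replay
take e1, e2, e3, e4, e5, e6, e7: step 5 already fails, because e5 read() → 20 cannot occur there
take e1, e2, e3, e4, e6, e5, e7: step 7 already fails, because e7 read() → 9 cannot occur there

not linearizable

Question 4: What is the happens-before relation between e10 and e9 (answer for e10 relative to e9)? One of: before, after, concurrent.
Answer: concurrent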